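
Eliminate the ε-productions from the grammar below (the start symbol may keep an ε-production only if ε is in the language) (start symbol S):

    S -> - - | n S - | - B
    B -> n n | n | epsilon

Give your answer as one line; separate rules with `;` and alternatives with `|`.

S -> - - | n S - | - B | -; B -> n n | n

Nullable nonterminals: {B}.
ε ∉ L(G), so no ε-production is kept.
For each production, add variants omitting each subset of nullable occurrences: S → - B gives - B | -.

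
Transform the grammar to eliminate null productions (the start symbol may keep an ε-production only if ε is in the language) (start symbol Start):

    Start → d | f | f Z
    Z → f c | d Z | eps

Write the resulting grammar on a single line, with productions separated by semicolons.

Start → d | f | f Z; Z → f c | d Z | d

Nullable nonterminals: {Z}.
ε ∉ L(G), so no ε-production is kept.
For each production, add variants omitting each subset of nullable occurrences: Z → d Z gives d Z | d.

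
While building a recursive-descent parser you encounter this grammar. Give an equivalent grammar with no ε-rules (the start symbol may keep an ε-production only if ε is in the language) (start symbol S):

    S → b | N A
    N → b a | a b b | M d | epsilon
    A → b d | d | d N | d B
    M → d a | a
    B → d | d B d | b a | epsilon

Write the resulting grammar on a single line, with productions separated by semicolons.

S → b | N A | A; N → b a | a b b | M d; A → b d | d | d N | d B; M → d a | a; B → d | d B d | d d | b a

Nullable nonterminals: {B, N}.
ε ∉ L(G), so no ε-production is kept.
For each production, add variants omitting each subset of nullable occurrences: S → N A gives N A | A. B → d B d gives d B d | d d.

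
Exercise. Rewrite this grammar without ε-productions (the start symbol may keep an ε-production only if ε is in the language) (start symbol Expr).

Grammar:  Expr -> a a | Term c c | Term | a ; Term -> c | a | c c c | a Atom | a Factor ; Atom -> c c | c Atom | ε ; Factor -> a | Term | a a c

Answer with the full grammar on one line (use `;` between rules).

Expr -> a a | Term c c | Term | a; Term -> c | a | c c c | a Atom | a Factor; Atom -> c c | c Atom | c; Factor -> a | Term | a a c

Nullable nonterminals: {Atom}.
ε ∉ L(G), so no ε-production is kept.
For each production, add variants omitting each subset of nullable occurrences: Atom → c Atom gives c Atom | c.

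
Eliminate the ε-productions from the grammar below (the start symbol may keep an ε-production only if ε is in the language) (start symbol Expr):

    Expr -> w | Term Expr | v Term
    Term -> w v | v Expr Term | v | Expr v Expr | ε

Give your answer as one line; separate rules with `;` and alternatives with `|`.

Expr -> w | Term Expr | v Term | v; Term -> w v | v Expr Term | v Expr | v | Expr v Expr

Nullable nonterminals: {Term}.
ε ∉ L(G), so no ε-production is kept.
Add the nullable-subset variants: Expr → v Term gives v Term | v. Term → v Expr Term gives v Expr Term | v Expr.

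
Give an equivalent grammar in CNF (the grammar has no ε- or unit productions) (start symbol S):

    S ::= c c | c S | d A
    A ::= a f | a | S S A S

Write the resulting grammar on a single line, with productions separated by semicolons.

S ::= X1 X1 | X1 S | X2 A; A ::= X3 X4 | a | S Y1; X1 ::= c; X2 ::= d; X3 ::= a; X4 ::= f; Y1 ::= S Y2; Y2 ::= A S

Introduce a nonterminal for each terminal appearing in a rule of length ≥ 2: X1 → c, X2 → d, X3 → a, X4 → f.
Binarize each right-hand side of length ≥ 3 by chaining fresh nonterminals (Y1, Y2, …): affected rules were A → S S A S.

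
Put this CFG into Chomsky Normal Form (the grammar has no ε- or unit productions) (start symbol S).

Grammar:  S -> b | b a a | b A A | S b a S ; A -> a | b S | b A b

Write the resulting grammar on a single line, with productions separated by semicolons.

Introduce a nonterminal for each terminal appearing in a rule of length ≥ 2: X1 → b, X2 → a.
Binarize each right-hand side of length ≥ 3 by chaining fresh nonterminals (Y1, Y2, …): affected rules were S → X1 X2 X2; S → X1 A A; S → S X1 X2 S; A → X1 A X1.

S -> b | X1 Y1 | X1 Y2 | S Y3; A -> a | X1 S | X1 Y5; X1 -> b; X2 -> a; Y1 -> X2 X2; Y2 -> A A; Y3 -> X1 Y4; Y4 -> X2 S; Y5 -> A X1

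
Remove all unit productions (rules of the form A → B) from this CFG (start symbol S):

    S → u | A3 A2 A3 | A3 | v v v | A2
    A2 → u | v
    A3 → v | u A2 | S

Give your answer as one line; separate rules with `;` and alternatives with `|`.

S → u | v | A3 A2 A3 | v v v | u A2; A2 → u | v; A3 → u | v | A3 A2 A3 | v v v | u A2

Unit pairs: A3 ⇒* {A2, S}; S ⇒* {A2, A3}.
For each unit pair (A, B), copy every non-unit production of B to A, then drop all unit productions.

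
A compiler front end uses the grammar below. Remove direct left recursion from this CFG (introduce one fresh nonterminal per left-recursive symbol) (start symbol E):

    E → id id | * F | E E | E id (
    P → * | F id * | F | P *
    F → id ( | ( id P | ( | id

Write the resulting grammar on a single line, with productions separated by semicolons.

E, P are directly left-recursive.
For E: α = {E, id (}, β = {id id, * F}. Rewrite as E → β E' and E' → α E' | ε.
For P: α = {*}, β = {*, F id *, F}. Rewrite as P → β P' and P' → α P' | ε.

E → id id E' | * F E'; P → * P' | F id * P' | F P'; F → id ( | ( id P | ( | id; E' → E E' | id ( E' | ε; P' → * P' | ε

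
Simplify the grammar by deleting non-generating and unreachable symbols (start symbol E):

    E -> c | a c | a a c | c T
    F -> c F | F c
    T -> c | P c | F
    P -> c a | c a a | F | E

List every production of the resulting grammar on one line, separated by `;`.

Generating nonterminals: {E, P, T}.
Reachable from E after that: {E, P, T}.
Removed useless symbols: {F} and every production mentioning them.

E -> c | a c | a a c | c T; T -> c | P c; P -> c a | c a a | E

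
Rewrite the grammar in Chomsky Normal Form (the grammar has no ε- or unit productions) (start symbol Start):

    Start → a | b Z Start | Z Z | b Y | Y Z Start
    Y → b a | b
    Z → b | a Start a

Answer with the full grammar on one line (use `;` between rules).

Start → a | X1 Y1 | Z Z | X1 Y | Y Y2; Y → X1 X2 | b; Z → b | X2 Y3; X1 → b; X2 → a; Y1 → Z Start; Y2 → Z Start; Y3 → Start X2

Introduce a nonterminal for each terminal appearing in a rule of length ≥ 2: X1 → b, X2 → a.
Binarize each right-hand side of length ≥ 3 by chaining fresh nonterminals (Y1, Y2, …): affected rules were Start → X1 Z Start; Start → Y Z Start; Z → X2 Start X2.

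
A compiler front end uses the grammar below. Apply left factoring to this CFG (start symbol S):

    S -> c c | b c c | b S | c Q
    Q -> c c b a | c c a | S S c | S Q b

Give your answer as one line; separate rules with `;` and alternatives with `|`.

S has alternatives sharing prefix 'c': factor to S → c S' with S' → c | Q.
S has alternatives sharing prefix 'b': factor to S → b S'' with S'' → c c | S.
Q has alternatives sharing prefix 'c c': factor to Q → c c Q' with Q' → b a | a.
Q has alternatives sharing prefix 'S': factor to Q → S Q'' with Q'' → S c | Q b.

S -> c S' | b S''; Q -> c c Q' | S Q''; S' -> c | Q; S'' -> c c | S; Q' -> b a | a; Q'' -> S c | Q b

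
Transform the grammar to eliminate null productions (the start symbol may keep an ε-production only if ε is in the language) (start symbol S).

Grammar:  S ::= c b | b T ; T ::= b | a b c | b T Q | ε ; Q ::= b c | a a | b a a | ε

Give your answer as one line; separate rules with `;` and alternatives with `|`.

S ::= c b | b T | b; T ::= b | a b c | b T Q | b T | b Q; Q ::= b c | a a | b a a

The nullable symbols are {Q, T}.
ε ∉ L(G), so no ε-production is kept.
Expand every rule over subsets of its nullable positions: S → b T gives b T | b. T → b T Q gives b T Q | b T | b Q.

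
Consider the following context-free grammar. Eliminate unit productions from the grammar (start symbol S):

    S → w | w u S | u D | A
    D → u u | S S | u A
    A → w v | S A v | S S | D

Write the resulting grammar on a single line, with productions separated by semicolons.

Unit pairs: A ⇒* {D}; S ⇒* {A, D}.
For each unit pair (A, B), copy every non-unit production of B to A, then drop all unit productions.

S → u u | S S | u A | w | w u S | u D | w v | S A v; D → u u | S S | u A; A → u u | S S | u A | w v | S A v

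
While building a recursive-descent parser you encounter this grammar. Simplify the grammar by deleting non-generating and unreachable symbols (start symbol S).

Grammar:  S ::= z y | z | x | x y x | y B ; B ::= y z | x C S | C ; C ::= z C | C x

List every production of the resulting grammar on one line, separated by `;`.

Generating nonterminals: {B, S}.
Reachable from S after that: {B, S}.
Removed useless symbols: {C} and every production mentioning them.

S ::= z y | z | x | x y x | y B; B ::= y z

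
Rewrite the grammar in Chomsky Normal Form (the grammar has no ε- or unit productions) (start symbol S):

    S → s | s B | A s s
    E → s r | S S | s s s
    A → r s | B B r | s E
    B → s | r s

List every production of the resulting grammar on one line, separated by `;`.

Introduce a nonterminal for each terminal appearing in a rule of length ≥ 2: X1 → s, X2 → r.
Binarize each right-hand side of length ≥ 3 by chaining fresh nonterminals (Y1, Y2, …): affected rules were S → A X1 X1; E → X1 X1 X1; A → B B X2.

S → s | X1 B | A Y1; E → X1 X2 | S S | X1 Y2; A → X2 X1 | B Y3 | X1 E; B → s | X2 X1; X1 → s; X2 → r; Y1 → X1 X1; Y2 → X1 X1; Y3 → B X2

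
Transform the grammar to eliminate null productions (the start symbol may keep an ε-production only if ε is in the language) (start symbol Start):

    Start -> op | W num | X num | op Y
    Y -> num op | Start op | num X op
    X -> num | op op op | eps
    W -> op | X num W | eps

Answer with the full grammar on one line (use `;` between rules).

Start -> op | W num | num | X num | op Y; Y -> num op | Start op | num X op; X -> num | op op op; W -> op | X num W | X num | num W | num

Nullable set = {W, X}.
ε ∉ L(G), so no ε-production is kept.
Expand every rule over subsets of its nullable positions: Start → W num gives W num | num. W → X num W gives X num W | X num | num W | num.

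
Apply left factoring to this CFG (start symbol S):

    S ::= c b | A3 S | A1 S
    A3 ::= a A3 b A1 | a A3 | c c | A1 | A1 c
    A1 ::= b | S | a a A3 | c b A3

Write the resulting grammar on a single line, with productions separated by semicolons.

A3 has alternatives sharing prefix 'a A3': factor to A3 → a A3 A3' with A3' → b A1 | ε.
A3 has alternatives sharing prefix 'A1': factor to A3 → A1 A3'' with A3'' → ε | c.

S ::= c b | A3 S | A1 S; A3 ::= c c | a A3 A3' | A1 A3''; A1 ::= b | S | a a A3 | c b A3; A3' ::= b A1 | ε; A3'' ::= ε | c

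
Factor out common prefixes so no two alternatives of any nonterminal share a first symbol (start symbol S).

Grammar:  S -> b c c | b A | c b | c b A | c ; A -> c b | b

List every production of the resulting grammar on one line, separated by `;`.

S has alternatives sharing prefix 'c': factor to S → c S' with S' → b | b A | ε.
S has alternatives sharing prefix 'b': factor to S → b S'' with S'' → c c | A.
S' has alternatives sharing prefix 'b': factor to S' → b S''' with S''' → ε | A.

S -> c S' | b S''; A -> c b | b; S' -> eps | b S'''; S'' -> c c | A; S''' -> eps | A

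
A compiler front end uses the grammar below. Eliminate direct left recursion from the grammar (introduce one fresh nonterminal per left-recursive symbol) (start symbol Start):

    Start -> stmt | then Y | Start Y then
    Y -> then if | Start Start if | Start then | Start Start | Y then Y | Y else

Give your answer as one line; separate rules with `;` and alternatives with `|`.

Left recursion appears on Start, Y.
For Start: α = {Y then}, β = {stmt, then Y}. Rewrite as Start → β Start1 and Start1 → α Start1 | ε.
For Y: α = {then Y, else}, β = {then if, Start Start if, Start then, Start Start}. Rewrite as Y → β Y1 and Y1 → α Y1 | ε.

Start -> stmt Start1 | then Y Start1; Y -> then if Y1 | Start Start if Y1 | Start then Y1 | Start Start Y1; Start1 -> Y then Start1 | ε; Y1 -> then Y Y1 | else Y1 | ε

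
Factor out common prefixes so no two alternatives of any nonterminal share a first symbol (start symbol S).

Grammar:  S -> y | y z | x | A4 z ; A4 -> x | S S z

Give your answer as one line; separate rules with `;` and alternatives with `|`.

S -> x | A4 z | y S'; A4 -> x | S S z; S' -> ε | z

S has alternatives sharing prefix 'y': factor to S → y S' with S' → ε | z.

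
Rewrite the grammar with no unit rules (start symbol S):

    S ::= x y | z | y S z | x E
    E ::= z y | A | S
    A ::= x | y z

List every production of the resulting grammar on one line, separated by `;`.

S ::= x y | z | y S z | x E; E ::= z y | x y | z | y S z | x E | x | y z; A ::= x | y z

Unit pairs: E ⇒* {A, S}.
Replace each nonterminal's rules with the union of the non-unit rules of every nonterminal it unit-derives.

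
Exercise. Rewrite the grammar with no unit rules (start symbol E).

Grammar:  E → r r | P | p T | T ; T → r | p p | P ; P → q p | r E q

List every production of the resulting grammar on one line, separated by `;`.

E → r r | p T | q p | r E q | r | p p; T → q p | r E q | r | p p; P → q p | r E q

Unit pairs: E ⇒* {P, T}; T ⇒* {P}.
Replace each nonterminal's rules with the union of the non-unit rules of every nonterminal it unit-derives.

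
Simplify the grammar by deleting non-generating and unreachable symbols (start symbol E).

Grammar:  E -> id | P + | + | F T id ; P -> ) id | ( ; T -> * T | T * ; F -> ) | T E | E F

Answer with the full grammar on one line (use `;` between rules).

Generating nonterminals: {E, F, P}.
Reachable from E after that: {E, P}.
Removed useless symbols: {F, T} and every production mentioning them.

E -> id | P + | +; P -> ) id | (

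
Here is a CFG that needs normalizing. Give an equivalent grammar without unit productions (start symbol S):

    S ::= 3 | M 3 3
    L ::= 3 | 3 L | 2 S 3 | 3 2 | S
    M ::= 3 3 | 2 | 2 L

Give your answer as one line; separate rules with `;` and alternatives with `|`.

S ::= 3 | M 3 3; L ::= 3 | 3 L | 2 S 3 | 3 2 | M 3 3; M ::= 3 3 | 2 | 2 L

Unit pairs: L ⇒* {S}.
For each unit pair (A, B), copy every non-unit production of B to A, then drop all unit productions.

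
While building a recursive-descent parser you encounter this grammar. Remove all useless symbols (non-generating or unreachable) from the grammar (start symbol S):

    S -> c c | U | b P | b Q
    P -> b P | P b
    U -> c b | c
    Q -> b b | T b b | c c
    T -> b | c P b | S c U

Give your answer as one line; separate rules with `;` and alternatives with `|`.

Generating nonterminals: {Q, S, T, U}.
Reachable from S after that: {Q, S, T, U}.
Removed useless symbols: {P} and every production mentioning them.

S -> c c | U | b Q; U -> c b | c; Q -> b b | T b b | c c; T -> b | S c U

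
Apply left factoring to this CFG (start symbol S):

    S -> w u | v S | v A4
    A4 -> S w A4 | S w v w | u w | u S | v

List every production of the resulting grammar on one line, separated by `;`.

S -> w u | v S'; A4 -> v | S w A4' | u A4''; S' -> S | A4; A4' -> A4 | v w; A4'' -> w | S

S has alternatives sharing prefix 'v': factor to S → v S' with S' → S | A4.
A4 has alternatives sharing prefix 'S w': factor to A4 → S w A4' with A4' → A4 | v w.
A4 has alternatives sharing prefix 'u': factor to A4 → u A4'' with A4'' → w | S.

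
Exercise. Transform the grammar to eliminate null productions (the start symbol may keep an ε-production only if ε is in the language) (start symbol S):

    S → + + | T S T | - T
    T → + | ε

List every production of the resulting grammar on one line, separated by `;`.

S → + + | T S T | T S | S T | - T | -; T → +

Nullable set = {T}.
ε ∉ L(G), so no ε-production is kept.
For each production, add variants omitting each subset of nullable occurrences: S → T S T gives T S T | T S | S T. S → - T gives - T | -.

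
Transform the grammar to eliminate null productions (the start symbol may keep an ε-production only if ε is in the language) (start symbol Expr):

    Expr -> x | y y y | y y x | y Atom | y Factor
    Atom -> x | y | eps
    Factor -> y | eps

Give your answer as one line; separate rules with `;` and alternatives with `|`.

Nullable nonterminals: {Atom, Factor}.
ε ∉ L(G), so no ε-production is kept.
Expand every rule over subsets of its nullable positions: Expr → y Atom gives y Atom | y.

Expr -> x | y y y | y y x | y Atom | y | y Factor; Atom -> x | y; Factor -> y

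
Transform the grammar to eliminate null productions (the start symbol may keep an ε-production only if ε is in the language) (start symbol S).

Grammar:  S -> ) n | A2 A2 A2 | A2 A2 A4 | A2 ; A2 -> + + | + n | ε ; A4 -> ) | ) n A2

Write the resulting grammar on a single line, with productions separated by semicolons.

The nullable symbols are {A2, S}.
ε ∈ L(G) since S is nullable, so keep S → ε.
Expand every rule over subsets of its nullable positions: S → A2 A2 A2 gives A2 A2 A2 | A2 A2 | A2. S → A2 A2 A4 gives A2 A2 A4 | A2 A4 | A4. A4 → ) n A2 gives ) n A2 | ) n.

S -> ) n | A2 A2 A2 | A2 A2 | A2 | A2 A2 A4 | A2 A4 | A4 | ε; A2 -> + + | + n; A4 -> ) | ) n A2 | ) n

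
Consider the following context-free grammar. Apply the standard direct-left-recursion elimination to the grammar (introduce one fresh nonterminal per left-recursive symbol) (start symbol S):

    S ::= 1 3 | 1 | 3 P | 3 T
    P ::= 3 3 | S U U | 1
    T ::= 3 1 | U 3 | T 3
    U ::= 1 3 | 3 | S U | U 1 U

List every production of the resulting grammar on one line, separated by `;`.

S ::= 1 3 | 1 | 3 P | 3 T; P ::= 3 3 | S U U | 1; T ::= 3 1 T' | U 3 T'; U ::= 1 3 U' | 3 U' | S U U'; T' ::= 3 T' | epsilon; U' ::= 1 U U' | epsilon

Left recursion appears on T, U.
For T: α = {3}, β = {3 1, U 3}. Rewrite as T → β T' and T' → α T' | ε.
For U: α = {1 U}, β = {1 3, 3, S U}. Rewrite as U → β U' and U' → α U' | ε.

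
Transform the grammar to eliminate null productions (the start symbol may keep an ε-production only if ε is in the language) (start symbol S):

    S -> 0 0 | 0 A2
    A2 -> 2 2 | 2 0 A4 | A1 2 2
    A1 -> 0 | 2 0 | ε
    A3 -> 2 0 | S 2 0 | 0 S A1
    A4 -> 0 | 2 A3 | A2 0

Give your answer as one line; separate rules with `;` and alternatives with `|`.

S -> 0 0 | 0 A2; A2 -> 2 2 | 2 0 A4 | A1 2 2; A1 -> 0 | 2 0; A3 -> 2 0 | S 2 0 | 0 S A1 | 0 S; A4 -> 0 | 2 A3 | A2 0

Nullable set = {A1}.
ε ∉ L(G), so no ε-production is kept.
Expand every rule over subsets of its nullable positions: A3 → 0 S A1 gives 0 S A1 | 0 S.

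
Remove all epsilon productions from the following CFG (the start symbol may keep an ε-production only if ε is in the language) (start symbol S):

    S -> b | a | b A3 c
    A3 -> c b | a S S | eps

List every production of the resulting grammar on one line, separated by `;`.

Nullable set = {A3}.
ε ∉ L(G), so no ε-production is kept.
Add the nullable-subset variants: S → b A3 c gives b A3 c | b c.

S -> b | a | b A3 c | b c; A3 -> c b | a S S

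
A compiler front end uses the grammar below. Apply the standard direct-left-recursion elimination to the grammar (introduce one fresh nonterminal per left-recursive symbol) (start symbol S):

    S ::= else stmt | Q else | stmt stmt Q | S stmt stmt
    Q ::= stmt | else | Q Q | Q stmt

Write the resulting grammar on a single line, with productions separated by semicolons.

Left recursion appears on S, Q.
For S: α = {stmt stmt}, β = {else stmt, Q else, stmt stmt Q}. Rewrite as S → β S' and S' → α S' | ε.
For Q: α = {Q, stmt}, β = {stmt, else}. Rewrite as Q → β Q' and Q' → α Q' | ε.

S ::= else stmt S' | Q else S' | stmt stmt Q S'; Q ::= stmt Q' | else Q'; S' ::= stmt stmt S' | ε; Q' ::= Q Q' | stmt Q' | ε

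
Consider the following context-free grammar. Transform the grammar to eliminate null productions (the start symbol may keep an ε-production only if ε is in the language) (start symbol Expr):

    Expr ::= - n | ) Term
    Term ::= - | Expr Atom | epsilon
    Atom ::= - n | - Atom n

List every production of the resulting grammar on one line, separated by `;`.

Expr ::= - n | ) Term | ); Term ::= - | Expr Atom; Atom ::= - n | - Atom n

The nullable symbols are {Term}.
ε ∉ L(G), so no ε-production is kept.
Expand every rule over subsets of its nullable positions: Expr → ) Term gives ) Term | ).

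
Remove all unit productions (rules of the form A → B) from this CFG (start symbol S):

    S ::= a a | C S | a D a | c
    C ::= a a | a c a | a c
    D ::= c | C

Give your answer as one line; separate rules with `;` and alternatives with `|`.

Unit pairs: D ⇒* {C}.
For each unit pair (A, B), copy every non-unit production of B to A, then drop all unit productions.

S ::= a a | C S | a D a | c; C ::= a a | a c a | a c; D ::= a a | a c a | a c | c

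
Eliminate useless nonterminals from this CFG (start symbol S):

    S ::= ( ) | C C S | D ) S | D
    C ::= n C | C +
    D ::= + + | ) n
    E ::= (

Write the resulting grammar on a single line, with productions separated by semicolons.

Generating nonterminals: {D, E, S}.
Reachable from S after that: {D, S}.
Removed useless symbols: {C, E} and every production mentioning them.

S ::= ( ) | D ) S | D; D ::= + + | ) n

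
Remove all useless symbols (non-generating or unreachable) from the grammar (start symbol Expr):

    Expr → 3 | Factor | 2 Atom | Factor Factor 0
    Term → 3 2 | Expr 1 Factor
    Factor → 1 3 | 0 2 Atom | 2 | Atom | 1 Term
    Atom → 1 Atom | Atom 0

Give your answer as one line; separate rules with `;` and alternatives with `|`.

Expr → 3 | Factor | Factor Factor 0; Term → 3 2 | Expr 1 Factor; Factor → 1 3 | 2 | 1 Term

Generating nonterminals: {Expr, Factor, Term}.
Reachable from Expr after that: {Expr, Factor, Term}.
Removed useless symbols: {Atom} and every production mentioning them.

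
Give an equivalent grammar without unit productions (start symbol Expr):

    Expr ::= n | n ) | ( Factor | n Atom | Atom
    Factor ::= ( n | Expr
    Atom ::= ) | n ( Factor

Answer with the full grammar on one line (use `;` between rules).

Expr ::= ) | n ( Factor | n | n ) | ( Factor | n Atom; Factor ::= ) | n ( Factor | ( n | n | n ) | ( Factor | n Atom; Atom ::= ) | n ( Factor

Unit pairs: Expr ⇒* {Atom}; Factor ⇒* {Atom, Expr}.
For every A with A ⇒* B via unit rules, add B's non-unit alternatives to A; then delete every rule of the form X → Y.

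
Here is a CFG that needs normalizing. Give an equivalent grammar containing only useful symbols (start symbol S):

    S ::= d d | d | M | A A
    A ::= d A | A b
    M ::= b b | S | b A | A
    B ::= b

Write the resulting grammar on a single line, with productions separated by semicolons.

S ::= d d | d | M; M ::= b b | S

Generating nonterminals: {B, M, S}.
Reachable from S after that: {M, S}.
Removed useless symbols: {A, B} and every production mentioning them.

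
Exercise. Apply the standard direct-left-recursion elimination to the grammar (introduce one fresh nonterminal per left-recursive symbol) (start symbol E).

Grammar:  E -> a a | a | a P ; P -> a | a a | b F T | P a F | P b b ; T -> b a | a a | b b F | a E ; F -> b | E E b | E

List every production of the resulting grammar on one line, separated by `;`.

Directly left-recursive nonterminal: P.
For P: α = {a F, b b}, β = {a, a a, b F T}. Rewrite as P → β P' and P' → α P' | ε.

E -> a a | a | a P; P -> a P' | a a P' | b F T P'; T -> b a | a a | b b F | a E; F -> b | E E b | E; P' -> a F P' | b b P' | ε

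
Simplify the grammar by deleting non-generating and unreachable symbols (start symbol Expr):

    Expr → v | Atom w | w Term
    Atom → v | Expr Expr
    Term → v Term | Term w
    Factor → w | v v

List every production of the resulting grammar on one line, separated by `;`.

Expr → v | Atom w; Atom → v | Expr Expr

Generating nonterminals: {Atom, Expr, Factor}.
Reachable from Expr after that: {Atom, Expr}.
Removed useless symbols: {Factor, Term} and every production mentioning them.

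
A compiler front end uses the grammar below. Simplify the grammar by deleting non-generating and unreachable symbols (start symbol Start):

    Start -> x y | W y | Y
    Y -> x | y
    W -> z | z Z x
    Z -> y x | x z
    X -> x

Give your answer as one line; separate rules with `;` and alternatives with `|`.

Generating nonterminals: {Start, W, X, Y, Z}.
Reachable from Start after that: {Start, W, Y, Z}.
Removed useless symbols: {X} and every production mentioning them.

Start -> x y | W y | Y; Y -> x | y; W -> z | z Z x; Z -> y x | x z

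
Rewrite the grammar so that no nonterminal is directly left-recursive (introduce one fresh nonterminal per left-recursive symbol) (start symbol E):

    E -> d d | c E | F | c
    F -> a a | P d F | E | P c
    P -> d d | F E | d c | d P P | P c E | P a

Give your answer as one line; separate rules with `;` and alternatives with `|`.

E -> d d | c E | F | c; F -> a a | P d F | E | P c; P -> d d P' | F E P' | d c P' | d P P P'; P' -> c E P' | a P' | ε

Directly left-recursive nonterminal: P.
For P: α = {c E, a}, β = {d d, F E, d c, d P P}. Rewrite as P → β P' and P' → α P' | ε.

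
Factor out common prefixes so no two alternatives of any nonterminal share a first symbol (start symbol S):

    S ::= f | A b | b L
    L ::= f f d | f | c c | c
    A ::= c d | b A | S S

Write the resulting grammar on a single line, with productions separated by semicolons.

S ::= f | A b | b L; L ::= f L' | c L''; A ::= c d | b A | S S; L' ::= f d | ε; L'' ::= c | ε

L has alternatives sharing prefix 'f': factor to L → f L' with L' → f d | ε.
L has alternatives sharing prefix 'c': factor to L → c L'' with L'' → c | ε.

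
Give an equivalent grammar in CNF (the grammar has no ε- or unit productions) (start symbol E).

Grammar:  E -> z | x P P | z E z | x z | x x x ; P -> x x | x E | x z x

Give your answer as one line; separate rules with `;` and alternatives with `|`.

E -> z | X1 Y1 | X2 Y2 | X1 X2 | X1 Y3; P -> X1 X1 | X1 E | X1 Y4; X1 -> x; X2 -> z; Y1 -> P P; Y2 -> E X2; Y3 -> X1 X1; Y4 -> X2 X1

Introduce a nonterminal for each terminal appearing in a rule of length ≥ 2: X1 → x, X2 → z.
Binarize each right-hand side of length ≥ 3 by chaining fresh nonterminals (Y1, Y2, …): affected rules were E → X1 P P; E → X2 E X2; E → X1 X1 X1; P → X1 X2 X1.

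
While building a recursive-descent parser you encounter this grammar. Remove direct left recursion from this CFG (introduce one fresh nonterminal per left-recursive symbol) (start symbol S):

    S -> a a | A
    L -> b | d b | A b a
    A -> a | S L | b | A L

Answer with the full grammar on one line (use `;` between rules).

Left recursion appears on A.
For A: α = {L}, β = {a, S L, b}. Rewrite as A → β A' and A' → α A' | ε.

S -> a a | A; L -> b | d b | A b a; A -> a A' | S L A' | b A'; A' -> L A' | ε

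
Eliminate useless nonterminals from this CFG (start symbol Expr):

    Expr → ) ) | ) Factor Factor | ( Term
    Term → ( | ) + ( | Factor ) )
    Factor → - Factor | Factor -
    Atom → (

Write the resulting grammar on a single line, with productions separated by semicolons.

Expr → ) ) | ( Term; Term → ( | ) + (

Generating nonterminals: {Atom, Expr, Term}.
Reachable from Expr after that: {Expr, Term}.
Removed useless symbols: {Atom, Factor} and every production mentioning them.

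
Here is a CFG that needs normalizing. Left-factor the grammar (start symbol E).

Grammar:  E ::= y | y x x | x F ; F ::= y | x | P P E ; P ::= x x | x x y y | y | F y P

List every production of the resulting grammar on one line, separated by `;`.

E ::= x F | y E'; F ::= y | x | P P E; P ::= y | F y P | x x P'; E' ::= ε | x x; P' ::= ε | y y

E has alternatives sharing prefix 'y': factor to E → y E' with E' → ε | x x.
P has alternatives sharing prefix 'x x': factor to P → x x P' with P' → ε | y y.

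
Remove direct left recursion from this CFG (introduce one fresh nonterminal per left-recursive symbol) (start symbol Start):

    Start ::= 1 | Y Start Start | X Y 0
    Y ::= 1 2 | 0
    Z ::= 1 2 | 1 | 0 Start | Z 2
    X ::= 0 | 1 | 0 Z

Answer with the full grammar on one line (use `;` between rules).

Start ::= 1 | Y Start Start | X Y 0; Y ::= 1 2 | 0; Z ::= 1 2 Z1 | 1 Z1 | 0 Start Z1; X ::= 0 | 1 | 0 Z; Z1 ::= 2 Z1 | ε

Directly left-recursive nonterminal: Z.
For Z: α = {2}, β = {1 2, 1, 0 Start}. Rewrite as Z → β Z1 and Z1 → α Z1 | ε.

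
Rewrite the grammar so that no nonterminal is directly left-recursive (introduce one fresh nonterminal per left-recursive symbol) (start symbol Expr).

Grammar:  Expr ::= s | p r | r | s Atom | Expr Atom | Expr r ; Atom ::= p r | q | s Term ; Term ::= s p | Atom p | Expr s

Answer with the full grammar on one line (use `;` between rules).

Directly left-recursive nonterminal: Expr.
For Expr: α = {Atom, r}, β = {s, p r, r, s Atom}. Rewrite as Expr → β Expr1 and Expr1 → α Expr1 | ε.

Expr ::= s Expr1 | p r Expr1 | r Expr1 | s Atom Expr1; Atom ::= p r | q | s Term; Term ::= s p | Atom p | Expr s; Expr1 ::= Atom Expr1 | r Expr1 | eps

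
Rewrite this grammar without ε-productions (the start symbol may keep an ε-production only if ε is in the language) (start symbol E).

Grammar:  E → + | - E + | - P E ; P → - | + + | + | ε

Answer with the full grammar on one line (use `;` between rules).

E → + | - E + | - P E | - E; P → - | + + | +

The nullable symbols are {P}.
ε ∉ L(G), so no ε-production is kept.
Add the nullable-subset variants: E → - P E gives - P E | - E.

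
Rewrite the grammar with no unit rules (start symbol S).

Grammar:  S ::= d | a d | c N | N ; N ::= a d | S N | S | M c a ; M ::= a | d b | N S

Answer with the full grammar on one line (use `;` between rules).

S ::= d | a d | c N | S N | M c a; N ::= d | a d | c N | S N | M c a; M ::= a | d b | N S

Unit pairs: N ⇒* {S}; S ⇒* {N}.
For every A with A ⇒* B via unit rules, add B's non-unit alternatives to A; then delete every rule of the form X → Y.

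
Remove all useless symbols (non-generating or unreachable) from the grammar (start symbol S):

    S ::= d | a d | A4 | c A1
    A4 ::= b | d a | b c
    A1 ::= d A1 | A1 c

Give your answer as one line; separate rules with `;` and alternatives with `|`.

S ::= d | a d | A4; A4 ::= b | d a | b c

Generating nonterminals: {A4, S}.
Reachable from S after that: {A4, S}.
Removed useless symbols: {A1} and every production mentioning them.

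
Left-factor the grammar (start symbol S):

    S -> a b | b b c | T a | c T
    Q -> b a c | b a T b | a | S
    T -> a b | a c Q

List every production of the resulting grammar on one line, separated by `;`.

Q has alternatives sharing prefix 'b a': factor to Q → b a Q' with Q' → c | T b.
T has alternatives sharing prefix 'a': factor to T → a T' with T' → b | c Q.

S -> a b | b b c | T a | c T; Q -> a | S | b a Q'; T -> a T'; Q' -> c | T b; T' -> b | c Q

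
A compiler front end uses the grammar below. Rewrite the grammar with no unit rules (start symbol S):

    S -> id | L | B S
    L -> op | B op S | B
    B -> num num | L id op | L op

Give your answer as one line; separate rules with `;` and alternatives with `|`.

S -> op | B op S | num num | L id op | L op | id | B S; L -> op | B op S | num num | L id op | L op; B -> num num | L id op | L op

Unit pairs: L ⇒* {B}; S ⇒* {B, L}.
For every A with A ⇒* B via unit rules, add B's non-unit alternatives to A; then delete every rule of the form X → Y.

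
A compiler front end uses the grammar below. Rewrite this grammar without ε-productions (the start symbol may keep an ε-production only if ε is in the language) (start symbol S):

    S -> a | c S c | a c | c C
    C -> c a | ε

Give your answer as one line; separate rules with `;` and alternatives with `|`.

S -> a | c S c | a c | c C | c; C -> c a

The nullable symbols are {C}.
ε ∉ L(G), so no ε-production is kept.
Expand every rule over subsets of its nullable positions: S → c C gives c C | c.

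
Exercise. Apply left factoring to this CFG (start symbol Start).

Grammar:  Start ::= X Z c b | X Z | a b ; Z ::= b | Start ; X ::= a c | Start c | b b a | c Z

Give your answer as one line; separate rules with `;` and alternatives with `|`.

Start has alternatives sharing prefix 'X Z': factor to Start → X Z Start1 with Start1 → c b | ε.

Start ::= a b | X Z Start1; Z ::= b | Start; X ::= a c | Start c | b b a | c Z; Start1 ::= c b | ε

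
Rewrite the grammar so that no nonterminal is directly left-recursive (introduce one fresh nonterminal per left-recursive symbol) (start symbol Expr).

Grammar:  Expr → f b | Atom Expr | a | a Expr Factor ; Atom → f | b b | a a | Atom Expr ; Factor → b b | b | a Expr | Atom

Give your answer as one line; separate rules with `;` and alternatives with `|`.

Expr → f b | Atom Expr | a | a Expr Factor; Atom → f Atom1 | b b Atom1 | a a Atom1; Factor → b b | b | a Expr | Atom; Atom1 → Expr Atom1 | epsilon

Left recursion appears on Atom.
For Atom: α = {Expr}, β = {f, b b, a a}. Rewrite as Atom → β Atom1 and Atom1 → α Atom1 | ε.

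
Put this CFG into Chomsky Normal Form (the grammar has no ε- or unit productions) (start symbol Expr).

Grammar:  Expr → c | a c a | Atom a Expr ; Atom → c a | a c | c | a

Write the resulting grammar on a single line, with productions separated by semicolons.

Introduce a nonterminal for each terminal appearing in a rule of length ≥ 2: X1 → a, X2 → c.
Binarize each right-hand side of length ≥ 3 by chaining fresh nonterminals (Y1, Y2, …): affected rules were Expr → X1 X2 X1; Expr → Atom X1 Expr.

Expr → c | X1 Y1 | Atom Y2; Atom → X2 X1 | X1 X2 | c | a; X1 → a; X2 → c; Y1 → X2 X1; Y2 → X1 Expr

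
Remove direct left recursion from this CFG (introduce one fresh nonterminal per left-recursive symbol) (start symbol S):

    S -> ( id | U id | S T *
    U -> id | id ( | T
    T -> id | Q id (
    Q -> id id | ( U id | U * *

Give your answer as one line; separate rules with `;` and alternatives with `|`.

S is directly left-recursive.
For S: α = {T *}, β = {( id, U id}. Rewrite as S → β S' and S' → α S' | ε.

S -> ( id S' | U id S'; U -> id | id ( | T; T -> id | Q id (; Q -> id id | ( U id | U * *; S' -> T * S' | ε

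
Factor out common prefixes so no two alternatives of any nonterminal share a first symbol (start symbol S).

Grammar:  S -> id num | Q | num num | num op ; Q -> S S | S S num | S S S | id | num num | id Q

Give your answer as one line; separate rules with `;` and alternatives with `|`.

S -> id num | Q | num S'; Q -> num num | S S Q' | id Q''; S' -> num | op; Q' -> eps | num | S; Q'' -> eps | Q

S has alternatives sharing prefix 'num': factor to S → num S' with S' → num | op.
Q has alternatives sharing prefix 'S S': factor to Q → S S Q' with Q' → ε | num | S.
Q has alternatives sharing prefix 'id': factor to Q → id Q'' with Q'' → ε | Q.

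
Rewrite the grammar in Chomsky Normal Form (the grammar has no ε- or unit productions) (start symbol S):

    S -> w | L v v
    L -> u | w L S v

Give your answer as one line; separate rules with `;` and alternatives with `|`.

Introduce a nonterminal for each terminal appearing in a rule of length ≥ 2: X1 → v, X2 → w.
Binarize each right-hand side of length ≥ 3 by chaining fresh nonterminals (Y1, Y2, …): affected rules were S → L X1 X1; L → X2 L S X1.

S -> w | L Y1; L -> u | X2 Y2; X1 -> v; X2 -> w; Y1 -> X1 X1; Y2 -> L Y3; Y3 -> S X1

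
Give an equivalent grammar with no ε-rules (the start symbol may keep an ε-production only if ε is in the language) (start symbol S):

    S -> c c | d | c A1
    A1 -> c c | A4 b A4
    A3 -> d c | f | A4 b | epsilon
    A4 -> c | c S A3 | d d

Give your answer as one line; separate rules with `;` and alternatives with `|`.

S -> c c | d | c A1; A1 -> c c | A4 b A4; A3 -> d c | f | A4 b; A4 -> c | c S A3 | c S | d d

The nullable symbols are {A3}.
ε ∉ L(G), so no ε-production is kept.
Expand every rule over subsets of its nullable positions: A4 → c S A3 gives c S A3 | c S.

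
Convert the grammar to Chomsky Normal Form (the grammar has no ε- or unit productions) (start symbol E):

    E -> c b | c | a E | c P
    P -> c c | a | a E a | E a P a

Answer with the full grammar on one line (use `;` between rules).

E -> X1 X2 | c | X3 E | X1 P; P -> X1 X1 | a | X3 Y1 | E Y2; X1 -> c; X2 -> b; X3 -> a; Y1 -> E X3; Y2 -> X3 Y3; Y3 -> P X3

Introduce a nonterminal for each terminal appearing in a rule of length ≥ 2: X1 → c, X2 → b, X3 → a.
Binarize each right-hand side of length ≥ 3 by chaining fresh nonterminals (Y1, Y2, …): affected rules were P → X3 E X3; P → E X3 P X3.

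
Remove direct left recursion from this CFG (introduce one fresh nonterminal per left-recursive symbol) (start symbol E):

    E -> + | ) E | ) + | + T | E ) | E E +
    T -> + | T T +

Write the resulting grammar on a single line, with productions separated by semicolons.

Directly left-recursive nonterminals: E, T.
For E: α = {), E +}, β = {+, ) E, ) +, + T}. Rewrite as E → β E' and E' → α E' | ε.
For T: α = {T +}, β = {+}. Rewrite as T → β T' and T' → α T' | ε.

E -> + E' | ) E E' | ) + E' | + T E'; T -> + T'; E' -> ) E' | E + E' | ε; T' -> T + T' | ε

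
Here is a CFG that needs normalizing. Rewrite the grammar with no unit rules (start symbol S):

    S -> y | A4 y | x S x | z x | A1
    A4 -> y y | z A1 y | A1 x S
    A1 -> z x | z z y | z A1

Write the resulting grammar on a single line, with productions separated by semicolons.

Unit pairs: S ⇒* {A1}.
Replace each nonterminal's rules with the union of the non-unit rules of every nonterminal it unit-derives.

S -> z x | z z y | z A1 | y | A4 y | x S x; A4 -> y y | z A1 y | A1 x S; A1 -> z x | z z y | z A1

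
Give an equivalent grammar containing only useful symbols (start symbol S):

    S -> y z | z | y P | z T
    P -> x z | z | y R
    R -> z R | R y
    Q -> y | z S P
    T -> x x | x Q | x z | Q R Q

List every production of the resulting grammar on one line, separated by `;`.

S -> y z | z | y P | z T; P -> x z | z; Q -> y | z S P; T -> x x | x Q | x z

Generating nonterminals: {P, Q, S, T}.
Reachable from S after that: {P, Q, S, T}.
Removed useless symbols: {R} and every production mentioning them.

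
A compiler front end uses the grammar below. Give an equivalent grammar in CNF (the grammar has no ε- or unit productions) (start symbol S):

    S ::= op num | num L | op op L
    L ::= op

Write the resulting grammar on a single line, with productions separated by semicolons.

Introduce a nonterminal for each terminal appearing in a rule of length ≥ 2: X1 → op, X2 → num.
Binarize each right-hand side of length ≥ 3 by chaining fresh nonterminals (Y1, Y2, …): affected rules were S → X1 X1 L.

S ::= X1 X2 | X2 L | X1 Y1; L ::= op; X1 ::= op; X2 ::= num; Y1 ::= X1 L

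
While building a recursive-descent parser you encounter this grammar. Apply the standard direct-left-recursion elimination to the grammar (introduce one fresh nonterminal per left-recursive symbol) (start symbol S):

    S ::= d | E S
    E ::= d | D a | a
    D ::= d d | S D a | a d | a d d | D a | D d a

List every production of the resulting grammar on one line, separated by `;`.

S ::= d | E S; E ::= d | D a | a; D ::= d d D' | S D a D' | a d D' | a d d D'; D' ::= a D' | d a D' | ε

Left recursion appears on D.
For D: α = {a, d a}, β = {d d, S D a, a d, a d d}. Rewrite as D → β D' and D' → α D' | ε.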